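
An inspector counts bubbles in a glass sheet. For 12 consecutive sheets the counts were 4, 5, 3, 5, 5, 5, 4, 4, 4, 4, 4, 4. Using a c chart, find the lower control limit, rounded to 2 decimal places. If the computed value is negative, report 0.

c̄ = (4 + 5 + 3 + 5 + 5 + 5 + 4 + 4 + 4 + 4 + 4 + 4) / 12 = 51 / 12 = 4.2500
LCL = c̄ − 3√c̄ = 4.2500 − 3 × 2.0616 = -1.9347 → 0 (cannot be negative)

0.00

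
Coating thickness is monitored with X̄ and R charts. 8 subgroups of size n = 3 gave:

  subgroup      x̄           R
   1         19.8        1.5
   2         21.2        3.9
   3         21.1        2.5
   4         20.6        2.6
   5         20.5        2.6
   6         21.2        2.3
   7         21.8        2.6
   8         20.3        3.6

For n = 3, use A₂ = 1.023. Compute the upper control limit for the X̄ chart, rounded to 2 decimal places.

X̄̄ = (19.8 + 21.2 + 21.1 + 20.6 + 20.5 + 21.2 + 21.8 + 20.3) / 8 = 166.5000 / 8 = 20.8125
R̄ = (1.5 + 3.9 + 2.5 + 2.6 + 2.6 + 2.3 + 2.6 + 3.6) / 8 = 21.6000 / 8 = 2.7000
UCL = X̄̄ + A₂·R̄ = 20.8125 + 1.023 × 2.7000 = 23.5746

23.57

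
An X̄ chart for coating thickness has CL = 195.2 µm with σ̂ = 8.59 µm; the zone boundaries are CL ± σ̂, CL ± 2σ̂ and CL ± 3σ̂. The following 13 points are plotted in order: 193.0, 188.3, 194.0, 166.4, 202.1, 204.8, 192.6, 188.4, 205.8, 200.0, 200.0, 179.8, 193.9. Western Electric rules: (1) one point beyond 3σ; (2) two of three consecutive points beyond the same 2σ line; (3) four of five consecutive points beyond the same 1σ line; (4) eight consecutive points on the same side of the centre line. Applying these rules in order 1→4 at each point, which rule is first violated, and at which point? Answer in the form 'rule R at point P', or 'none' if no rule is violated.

Zone of each point (C = within 1σ̂, B = 1σ̂–2σ̂, A = 2σ̂–3σ̂, * = beyond 3σ̂; sign = side of CL): 1:-C, 2:-C, 3:-C, 4:-*, 5:+C, 6:+B, 7:-C, 8:-C, 9:+B, 10:+C, 11:+C, 12:-B, 13:-C
Rule 1 (one point beyond the 3σ limits) is satisfied at point 4.

rule 1 at point 4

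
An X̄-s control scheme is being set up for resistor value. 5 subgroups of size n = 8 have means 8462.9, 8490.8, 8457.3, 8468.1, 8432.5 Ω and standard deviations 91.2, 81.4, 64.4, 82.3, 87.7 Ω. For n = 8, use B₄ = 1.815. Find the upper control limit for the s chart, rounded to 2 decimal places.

s̄ = (91.2 + 81.4 + 64.4 + 82.3 + 87.7) / 5 = 81.4000
UCL_s = B₄·s̄ = 1.815 × 81.4000 = 147.7410

147.74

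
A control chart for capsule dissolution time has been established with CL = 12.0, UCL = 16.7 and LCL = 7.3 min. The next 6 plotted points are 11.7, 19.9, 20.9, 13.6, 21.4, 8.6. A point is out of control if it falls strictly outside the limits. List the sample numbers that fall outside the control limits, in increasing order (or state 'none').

2, 3, 5

Compare each point to [7.3, 16.7]: sample 2 = 19.9 > UCL; sample 3 = 20.9 > UCL; sample 5 = 21.4 > UCL.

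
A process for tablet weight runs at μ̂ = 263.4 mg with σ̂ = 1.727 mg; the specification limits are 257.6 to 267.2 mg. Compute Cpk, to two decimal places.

Cpu = (USL − μ̂) / (3σ̂) = (267.2 − 263.4) / (3 × 1.727) = 0.7334; Cpl = (μ̂ − LSL) / (3σ̂) = (263.4 − 257.6) / (3 × 1.727) = 1.1195; Cpk = min(Cpu, Cpl) = 0.7334

0.73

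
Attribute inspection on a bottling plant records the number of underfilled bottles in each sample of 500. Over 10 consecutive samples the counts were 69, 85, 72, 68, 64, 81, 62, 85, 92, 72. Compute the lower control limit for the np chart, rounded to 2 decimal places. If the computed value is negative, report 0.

p̄ = Σdᵢ / (k·n) = 750 / (10 × 500) = 0.15000
LCL = np̄ − 3·√(np̄(1−p̄)) = 75.0000 − 3 × 7.9844 = 51.0469

51.05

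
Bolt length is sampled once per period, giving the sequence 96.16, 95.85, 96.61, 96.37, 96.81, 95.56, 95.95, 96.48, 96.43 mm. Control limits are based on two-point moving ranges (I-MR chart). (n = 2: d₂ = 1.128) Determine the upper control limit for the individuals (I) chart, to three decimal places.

X̄ = (96.16 + 95.85 + 96.61 + 96.37 + 96.81 + 95.56 + 95.95 + 96.48 + 96.43) / 9 = 96.2467
Moving ranges: 0.31, 0.76, 0.24, 0.44, 1.25, 0.39, 0.53, 0.05; M̄R̄ = 3.9700 / 8 = 0.4963
UCL = X̄ + 3·M̄R̄/d₂ = 96.2467 + 3 × 0.4963 / 1.128 = 97.5665

97.566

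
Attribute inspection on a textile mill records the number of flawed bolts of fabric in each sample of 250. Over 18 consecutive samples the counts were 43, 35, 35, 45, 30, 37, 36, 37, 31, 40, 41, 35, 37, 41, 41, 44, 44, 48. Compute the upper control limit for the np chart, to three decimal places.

p̄ = Σdᵢ / (k·n) = 700 / (18 × 250) = 0.15556
UCL = np̄ + 3·√(np̄(1−p̄)) = 38.8889 + 3 × √(38.8889×0.84444) = 38.8889 + 3 × 5.7306 = 56.0806

56.081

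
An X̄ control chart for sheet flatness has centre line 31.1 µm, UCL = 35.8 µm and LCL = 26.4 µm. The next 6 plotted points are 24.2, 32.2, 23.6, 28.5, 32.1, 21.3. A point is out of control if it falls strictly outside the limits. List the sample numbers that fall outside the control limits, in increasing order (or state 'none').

1, 3, 6

Compare each point to [26.4, 35.8]: sample 1 = 24.2 < LCL; sample 3 = 23.6 < LCL; sample 6 = 21.3 < LCL.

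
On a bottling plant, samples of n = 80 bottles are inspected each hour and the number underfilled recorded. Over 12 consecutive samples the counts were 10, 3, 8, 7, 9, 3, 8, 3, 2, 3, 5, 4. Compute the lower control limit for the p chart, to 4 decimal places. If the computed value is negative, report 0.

0.0000

p̄ = Σdᵢ / (k·n) = 65 / (12 × 80) = 0.06771
LCL = p̄ − 3·√(p̄(1−p̄)/n) = 0.06771 − 3 × 0.02809 = -0.01656 → 0 (negative, so LCL = 0)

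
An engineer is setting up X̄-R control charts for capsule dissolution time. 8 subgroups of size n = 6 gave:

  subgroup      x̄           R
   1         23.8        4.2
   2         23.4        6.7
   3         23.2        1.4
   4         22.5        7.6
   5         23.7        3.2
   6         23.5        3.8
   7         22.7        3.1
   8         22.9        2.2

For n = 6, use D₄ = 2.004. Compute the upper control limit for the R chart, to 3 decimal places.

8.066

R̄ = (4.2 + 6.7 + 1.4 + 7.6 + 3.2 + 3.8 + 3.1 + 2.2) / 8 = 32.2000 / 8 = 4.0250
UCL_R = D₄·R̄ = 2.004 × 4.0250 = 8.0661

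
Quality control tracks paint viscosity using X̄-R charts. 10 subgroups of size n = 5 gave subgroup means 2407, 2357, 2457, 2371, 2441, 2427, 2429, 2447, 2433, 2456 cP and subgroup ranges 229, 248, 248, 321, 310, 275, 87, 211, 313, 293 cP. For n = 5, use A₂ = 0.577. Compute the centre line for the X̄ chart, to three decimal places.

X̄̄ = (2407 + 2357 + 2457 + 2371 + 2441 + 2427 + 2429 + 2447 + 2433 + 2456) / 10 = 24225.0000 / 10 = 2422.5000
CL = X̄̄ = 2422.5000

2422.500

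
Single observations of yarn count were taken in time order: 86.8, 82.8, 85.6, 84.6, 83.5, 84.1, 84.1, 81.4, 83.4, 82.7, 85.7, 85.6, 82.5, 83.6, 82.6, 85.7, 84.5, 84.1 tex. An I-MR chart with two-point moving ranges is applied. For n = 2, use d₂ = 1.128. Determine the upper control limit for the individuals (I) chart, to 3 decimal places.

88.437

X̄ = (86.8 + 82.8 + 85.6 + 84.6 + 83.5 + 84.1 + 84.1 + 81.4 + 83.4 + 82.7 + 85.7 + 85.6 + 82.5 + 83.6 + 82.6 + 85.7 + 84.5 + 84.1) / 18 = 84.0722
Moving ranges: 4.0, 2.8, 1.0, 1.1, 0.6, 0.0, 2.7, 2.0, 0.7, 3.0, 0.1, 3.1, 1.1, 1.0, 3.1, 1.2, 0.4; M̄R̄ = 27.9000 / 17 = 1.6412
UCL = X̄ + 3·M̄R̄/d₂ = 84.0722 + 3 × 1.6412 / 1.128 = 88.4371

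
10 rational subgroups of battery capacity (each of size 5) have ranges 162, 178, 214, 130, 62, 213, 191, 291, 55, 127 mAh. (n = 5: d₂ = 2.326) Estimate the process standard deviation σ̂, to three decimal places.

69.776

R̄ = (162 + 178 + 214 + 130 + 62 + 213 + 191 + 291 + 55 + 127) / 10 = 162.3000
σ̂ = R̄ / d₂ = 162.3000 / 2.326 = 69.7764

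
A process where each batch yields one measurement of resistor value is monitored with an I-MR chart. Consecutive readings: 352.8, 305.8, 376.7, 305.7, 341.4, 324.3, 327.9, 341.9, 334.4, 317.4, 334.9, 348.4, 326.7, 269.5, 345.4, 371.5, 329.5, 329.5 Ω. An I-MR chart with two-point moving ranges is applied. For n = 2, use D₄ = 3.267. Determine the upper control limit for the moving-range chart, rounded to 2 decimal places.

Moving ranges: 47.0, 70.9, 71.0, 35.7, 17.1, 3.6, 14.0, 7.5, 17.0, 17.5, 13.5, 21.7, 57.2, 75.9, 26.1, 42.0, 0.0; M̄R̄ = 537.7000 / 17 = 31.6294
UCL_MR = D₄·M̄R̄ = 3.267 × 31.6294 = 103.3333

103.33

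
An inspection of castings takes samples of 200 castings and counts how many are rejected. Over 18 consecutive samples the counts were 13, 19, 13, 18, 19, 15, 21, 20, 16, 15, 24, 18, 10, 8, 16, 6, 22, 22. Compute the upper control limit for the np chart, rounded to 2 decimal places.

28.03

p̄ = Σdᵢ / (k·n) = 295 / (18 × 200) = 0.08194
UCL = np̄ + 3·√(np̄(1−p̄)) = 16.3889 + 3 × √(16.3889×0.91806) = 16.3889 + 3 × 3.8789 = 28.0256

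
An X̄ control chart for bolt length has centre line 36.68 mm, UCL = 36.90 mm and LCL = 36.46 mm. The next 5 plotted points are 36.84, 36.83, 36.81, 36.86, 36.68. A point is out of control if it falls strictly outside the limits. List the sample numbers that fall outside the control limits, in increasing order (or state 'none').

none

All 5 points lie within [36.46, 36.90].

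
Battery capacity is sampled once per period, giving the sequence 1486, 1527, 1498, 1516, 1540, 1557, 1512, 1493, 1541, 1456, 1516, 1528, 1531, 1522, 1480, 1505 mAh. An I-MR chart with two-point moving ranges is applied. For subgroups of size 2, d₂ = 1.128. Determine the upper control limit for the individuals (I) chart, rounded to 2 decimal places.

1597.57

X̄ = (1486 + 1527 + 1498 + 1516 + 1540 + 1557 + 1512 + 1493 + 1541 + 1456 + 1516 + 1528 + 1531 + 1522 + 1480 + 1505) / 16 = 1513.0000
Moving ranges: 41, 29, 18, 24, 17, 45, 19, 48, 85, 60, 12, 3, 9, 42, 25; M̄R̄ = 477.0000 / 15 = 31.8000
UCL = X̄ + 3·M̄R̄/d₂ = 1513.0000 + 3 × 31.8000 / 1.128 = 1597.5745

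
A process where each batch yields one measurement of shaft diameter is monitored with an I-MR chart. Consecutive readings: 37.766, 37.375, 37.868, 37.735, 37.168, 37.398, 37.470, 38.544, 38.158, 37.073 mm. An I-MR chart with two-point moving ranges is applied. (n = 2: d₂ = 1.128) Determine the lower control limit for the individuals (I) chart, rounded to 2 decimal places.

X̄ = (37.766 + 37.375 + 37.868 + 37.735 + 37.168 + 37.398 + 37.470 + 38.544 + 38.158 + 37.073) / 10 = 37.6555
Moving ranges: 0.391, 0.493, 0.133, 0.567, 0.230, 0.072, 1.074, 0.386, 1.085; M̄R̄ = 4.4310 / 9 = 0.4923
LCL = X̄ − 3·M̄R̄/d₂ = 37.6555 − 3 × 0.4923 / 1.128 = 36.3461

36.35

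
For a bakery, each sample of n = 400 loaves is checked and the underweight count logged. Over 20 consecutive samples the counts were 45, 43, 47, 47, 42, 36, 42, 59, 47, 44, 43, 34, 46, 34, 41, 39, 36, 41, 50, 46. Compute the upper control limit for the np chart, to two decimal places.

p̄ = Σdᵢ / (k·n) = 862 / (20 × 400) = 0.10775
UCL = np̄ + 3·√(np̄(1−p̄)) = 43.1000 + 3 × √(43.1000×0.89225) = 43.1000 + 3 × 6.2013 = 61.7039

61.70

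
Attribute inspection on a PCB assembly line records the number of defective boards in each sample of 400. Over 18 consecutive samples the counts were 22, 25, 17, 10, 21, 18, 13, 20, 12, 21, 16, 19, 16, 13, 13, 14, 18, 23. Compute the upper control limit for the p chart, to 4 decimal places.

0.0737

p̄ = Σdᵢ / (k·n) = 311 / (18 × 400) = 0.04319
UCL = p̄ + 3·√(p̄(1−p̄)/n) = 0.04319 + 3 × √(0.04319×0.95681/400) = 0.04319 + 3 × 0.01016 = 0.07369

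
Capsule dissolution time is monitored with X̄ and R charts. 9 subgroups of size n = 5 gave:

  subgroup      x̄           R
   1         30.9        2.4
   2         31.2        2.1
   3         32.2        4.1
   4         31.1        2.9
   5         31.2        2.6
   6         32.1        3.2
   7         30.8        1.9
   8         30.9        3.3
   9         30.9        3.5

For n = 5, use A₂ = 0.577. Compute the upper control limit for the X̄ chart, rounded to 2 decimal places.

32.92

X̄̄ = (30.9 + 31.2 + 32.2 + 31.1 + 31.2 + 32.1 + 30.8 + 30.9 + 30.9) / 9 = 281.3000 / 9 = 31.2556
R̄ = (2.4 + 2.1 + 4.1 + 2.9 + 2.6 + 3.2 + 1.9 + 3.3 + 3.5) / 9 = 26.0000 / 9 = 2.8889
UCL = X̄̄ + A₂·R̄ = 31.2556 + 0.577 × 2.8889 = 32.9224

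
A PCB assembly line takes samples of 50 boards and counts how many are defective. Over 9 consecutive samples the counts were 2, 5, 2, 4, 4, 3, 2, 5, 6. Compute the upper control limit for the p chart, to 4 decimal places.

0.1839

p̄ = Σdᵢ / (k·n) = 33 / (9 × 50) = 0.07333
UCL = p̄ + 3·√(p̄(1−p̄)/n) = 0.07333 + 3 × √(0.07333×0.92667/50) = 0.07333 + 3 × 0.03687 = 0.18393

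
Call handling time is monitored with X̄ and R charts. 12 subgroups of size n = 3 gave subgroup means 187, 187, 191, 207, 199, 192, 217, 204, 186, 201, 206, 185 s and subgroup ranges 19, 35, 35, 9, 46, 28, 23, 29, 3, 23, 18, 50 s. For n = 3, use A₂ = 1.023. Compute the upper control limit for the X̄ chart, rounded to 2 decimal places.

X̄̄ = (187 + 187 + 191 + 207 + 199 + 192 + 217 + 204 + 186 + 201 + 206 + 185) / 12 = 2362.0000 / 12 = 196.8333
R̄ = (19 + 35 + 35 + 9 + 46 + 28 + 23 + 29 + 3 + 23 + 18 + 50) / 12 = 318.0000 / 12 = 26.5000
UCL = X̄̄ + A₂·R̄ = 196.8333 + 1.023 × 26.5000 = 223.9428

223.94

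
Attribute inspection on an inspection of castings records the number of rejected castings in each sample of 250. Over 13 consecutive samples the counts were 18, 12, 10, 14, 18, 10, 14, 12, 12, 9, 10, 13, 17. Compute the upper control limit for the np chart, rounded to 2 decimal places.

p̄ = Σdᵢ / (k·n) = 169 / (13 × 250) = 0.05200
UCL = np̄ + 3·√(np̄(1−p̄)) = 13.0000 + 3 × √(13.0000×0.94800) = 13.0000 + 3 × 3.5106 = 23.5317

23.53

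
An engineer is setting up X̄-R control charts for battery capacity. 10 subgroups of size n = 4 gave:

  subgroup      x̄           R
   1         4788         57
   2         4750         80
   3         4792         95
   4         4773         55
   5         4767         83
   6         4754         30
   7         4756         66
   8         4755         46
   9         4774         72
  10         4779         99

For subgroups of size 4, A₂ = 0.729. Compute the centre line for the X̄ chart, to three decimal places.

4768.800

X̄̄ = (4788 + 4750 + 4792 + 4773 + 4767 + 4754 + 4756 + 4755 + 4774 + 4779) / 10 = 47688.0000 / 10 = 4768.8000
CL = X̄̄ = 4768.8000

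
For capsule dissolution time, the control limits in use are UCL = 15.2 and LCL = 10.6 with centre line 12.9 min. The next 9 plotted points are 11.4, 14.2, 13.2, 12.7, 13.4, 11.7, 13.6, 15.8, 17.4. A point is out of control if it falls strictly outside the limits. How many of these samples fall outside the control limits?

2

Compare each point to [10.6, 15.2]: sample 8 = 15.8 > UCL; sample 9 = 17.4 > UCL.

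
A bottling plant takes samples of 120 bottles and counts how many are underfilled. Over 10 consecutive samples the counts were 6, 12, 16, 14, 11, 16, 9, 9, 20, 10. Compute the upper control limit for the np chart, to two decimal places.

p̄ = Σdᵢ / (k·n) = 123 / (10 × 120) = 0.10250
UCL = np̄ + 3·√(np̄(1−p̄)) = 12.3000 + 3 × √(12.3000×0.89750) = 12.3000 + 3 × 3.3225 = 22.2676

22.27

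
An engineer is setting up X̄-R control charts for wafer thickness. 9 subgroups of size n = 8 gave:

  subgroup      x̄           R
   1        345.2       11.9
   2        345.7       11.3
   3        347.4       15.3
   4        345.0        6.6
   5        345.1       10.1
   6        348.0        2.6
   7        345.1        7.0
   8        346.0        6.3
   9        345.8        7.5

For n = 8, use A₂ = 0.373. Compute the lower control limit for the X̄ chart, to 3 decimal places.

342.665

X̄̄ = (345.2 + 345.7 + 347.4 + 345.0 + 345.1 + 348.0 + 345.1 + 346.0 + 345.8) / 9 = 3113.3000 / 9 = 345.9222
R̄ = (11.9 + 11.3 + 15.3 + 6.6 + 10.1 + 2.6 + 7.0 + 6.3 + 7.5) / 9 = 78.6000 / 9 = 8.7333
LCL = X̄̄ − A₂·R̄ = 345.9222 − 0.373 × 8.7333 = 342.6647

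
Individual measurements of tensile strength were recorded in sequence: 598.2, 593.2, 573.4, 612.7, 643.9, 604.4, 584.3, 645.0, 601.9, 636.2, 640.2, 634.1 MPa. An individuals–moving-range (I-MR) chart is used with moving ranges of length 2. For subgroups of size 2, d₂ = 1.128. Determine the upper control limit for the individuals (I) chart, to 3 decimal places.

X̄ = (598.2 + 593.2 + 573.4 + 612.7 + 643.9 + 604.4 + 584.3 + 645.0 + 601.9 + 636.2 + 640.2 + 634.1) / 12 = 613.9583
Moving ranges: 5.0, 19.8, 39.3, 31.2, 39.5, 20.1, 60.7, 43.1, 34.3, 4.0, 6.1; M̄R̄ = 303.1000 / 11 = 27.5545
UCL = X̄ + 3·M̄R̄/d₂ = 613.9583 + 3 × 27.5545 / 1.128 = 687.2417

687.242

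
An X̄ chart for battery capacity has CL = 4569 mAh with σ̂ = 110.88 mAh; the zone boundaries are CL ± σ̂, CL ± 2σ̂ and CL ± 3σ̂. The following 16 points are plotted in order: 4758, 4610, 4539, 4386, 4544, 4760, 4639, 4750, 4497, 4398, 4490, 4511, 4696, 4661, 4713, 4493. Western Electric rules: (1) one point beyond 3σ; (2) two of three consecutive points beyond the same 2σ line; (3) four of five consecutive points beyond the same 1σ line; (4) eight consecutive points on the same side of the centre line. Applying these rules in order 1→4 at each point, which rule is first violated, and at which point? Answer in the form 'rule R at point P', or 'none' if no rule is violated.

Zone of each point (C = within 1σ̂, B = 1σ̂–2σ̂, A = 2σ̂–3σ̂, * = beyond 3σ̂; sign = side of CL): 1:+B, 2:+C, 3:-C, 4:-B, 5:-C, 6:+B, 7:+C, 8:+B, 9:-C, 10:-B, 11:-C, 12:-C, 13:+B, 14:+C, 15:+B, 16:-C
No rule fires across all 16 points.

none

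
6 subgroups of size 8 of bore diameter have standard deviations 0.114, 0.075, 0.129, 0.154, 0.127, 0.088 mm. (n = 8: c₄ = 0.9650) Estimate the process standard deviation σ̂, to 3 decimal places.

0.119

s̄ = (0.114 + 0.075 + 0.129 + 0.154 + 0.127 + 0.088) / 6 = 0.1145
σ̂ = s̄ / c₄ = 0.1145 / 0.9650 = 0.1187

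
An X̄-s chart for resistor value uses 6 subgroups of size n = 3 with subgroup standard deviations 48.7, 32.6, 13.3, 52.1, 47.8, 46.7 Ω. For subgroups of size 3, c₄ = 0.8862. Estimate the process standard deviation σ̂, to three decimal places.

s̄ = (48.7 + 32.6 + 13.3 + 52.1 + 47.8 + 46.7) / 6 = 40.2000
σ̂ = s̄ / c₄ = 40.2000 / 0.8862 = 45.3622

45.362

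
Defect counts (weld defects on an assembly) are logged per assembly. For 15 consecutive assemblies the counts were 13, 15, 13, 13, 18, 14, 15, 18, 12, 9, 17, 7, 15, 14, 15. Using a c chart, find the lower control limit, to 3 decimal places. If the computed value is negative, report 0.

2.695

c̄ = (13 + 15 + 13 + 13 + 18 + 14 + 15 + 18 + 12 + 9 + 17 + 7 + 15 + 14 + 15) / 15 = 208 / 15 = 13.8667
LCL = c̄ − 3√c̄ = 13.8667 − 3 × 3.7238 = 2.6953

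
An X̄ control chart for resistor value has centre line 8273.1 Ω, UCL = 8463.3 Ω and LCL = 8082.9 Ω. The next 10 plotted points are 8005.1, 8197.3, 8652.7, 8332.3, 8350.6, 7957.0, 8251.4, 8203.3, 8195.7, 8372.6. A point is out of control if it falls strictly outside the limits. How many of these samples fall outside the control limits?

3

Compare each point to [8082.9, 8463.3]: sample 1 = 8005.1 < LCL; sample 3 = 8652.7 > UCL; sample 6 = 7957.0 < LCL.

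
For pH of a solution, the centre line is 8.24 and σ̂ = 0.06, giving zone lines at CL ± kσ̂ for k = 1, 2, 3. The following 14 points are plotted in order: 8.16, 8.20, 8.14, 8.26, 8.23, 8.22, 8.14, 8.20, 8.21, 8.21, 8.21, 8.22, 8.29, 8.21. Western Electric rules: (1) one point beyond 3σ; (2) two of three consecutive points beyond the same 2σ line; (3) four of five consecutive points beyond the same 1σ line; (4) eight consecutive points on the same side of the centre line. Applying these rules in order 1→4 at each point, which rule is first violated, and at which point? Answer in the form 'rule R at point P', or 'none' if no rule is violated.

rule 4 at point 12

Zone of each point (C = within 1σ̂, B = 1σ̂–2σ̂, A = 2σ̂–3σ̂, * = beyond 3σ̂; sign = side of CL): 1:-B, 2:-C, 3:-B, 4:+C, 5:-C, 6:-C, 7:-B, 8:-C, 9:-C, 10:-C, 11:-C, 12:-C, 13:+C, 14:-C
Rule 4 (eight consecutive points on the same side of the centre line) is satisfied at point 12.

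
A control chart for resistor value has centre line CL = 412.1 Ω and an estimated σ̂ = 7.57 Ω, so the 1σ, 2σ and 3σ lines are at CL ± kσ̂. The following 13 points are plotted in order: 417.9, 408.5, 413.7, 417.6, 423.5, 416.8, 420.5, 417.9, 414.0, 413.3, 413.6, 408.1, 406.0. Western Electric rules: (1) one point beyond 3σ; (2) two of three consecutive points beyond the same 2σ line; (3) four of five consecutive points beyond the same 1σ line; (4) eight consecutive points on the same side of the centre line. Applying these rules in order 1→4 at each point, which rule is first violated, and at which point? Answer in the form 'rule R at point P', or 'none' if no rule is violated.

rule 4 at point 10

Zone of each point (C = within 1σ̂, B = 1σ̂–2σ̂, A = 2σ̂–3σ̂, * = beyond 3σ̂; sign = side of CL): 1:+C, 2:-C, 3:+C, 4:+C, 5:+B, 6:+C, 7:+B, 8:+C, 9:+C, 10:+C, 11:+C, 12:-C, 13:-C
Rule 4 (eight consecutive points on the same side of the centre line) is satisfied at point 10.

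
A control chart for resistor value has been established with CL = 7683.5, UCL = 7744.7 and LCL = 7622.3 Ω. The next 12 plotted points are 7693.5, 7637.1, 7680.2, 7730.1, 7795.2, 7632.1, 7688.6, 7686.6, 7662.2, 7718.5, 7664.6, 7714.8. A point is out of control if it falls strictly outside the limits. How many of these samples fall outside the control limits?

Compare each point to [7622.3, 7744.7]: sample 5 = 7795.2 > UCL.

1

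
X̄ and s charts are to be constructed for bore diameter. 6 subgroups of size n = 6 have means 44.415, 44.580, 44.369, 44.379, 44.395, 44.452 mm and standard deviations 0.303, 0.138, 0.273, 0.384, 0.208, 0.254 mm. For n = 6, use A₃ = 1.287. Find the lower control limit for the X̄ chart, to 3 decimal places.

X̄̄ = (44.415 + 44.580 + 44.369 + 44.379 + 44.395 + 44.452) / 6 = 44.4317
s̄ = (0.303 + 0.138 + 0.273 + 0.384 + 0.208 + 0.254) / 6 = 0.2600
LCL = X̄̄ − A₃·s̄ = 44.4317 − 1.287 × 0.2600 = 44.0970

44.097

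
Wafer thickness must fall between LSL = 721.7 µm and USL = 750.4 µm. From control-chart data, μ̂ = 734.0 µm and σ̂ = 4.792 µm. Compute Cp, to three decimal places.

0.998

Cp = (USL − LSL) / (6σ̂) = (750.4 − 721.7) / (6 × 4.792) = 28.7000 / 28.7520 = 0.9982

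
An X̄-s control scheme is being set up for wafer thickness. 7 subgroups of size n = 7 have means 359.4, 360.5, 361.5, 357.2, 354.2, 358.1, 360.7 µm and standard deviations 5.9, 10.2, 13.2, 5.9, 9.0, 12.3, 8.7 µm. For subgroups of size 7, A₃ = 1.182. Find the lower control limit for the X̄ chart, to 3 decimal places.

X̄̄ = (359.4 + 360.5 + 361.5 + 357.2 + 354.2 + 358.1 + 360.7) / 7 = 358.8000
s̄ = (5.9 + 10.2 + 13.2 + 5.9 + 9.0 + 12.3 + 8.7) / 7 = 9.3143
LCL = X̄̄ − A₃·s̄ = 358.8000 − 1.182 × 9.3143 = 347.7905

347.791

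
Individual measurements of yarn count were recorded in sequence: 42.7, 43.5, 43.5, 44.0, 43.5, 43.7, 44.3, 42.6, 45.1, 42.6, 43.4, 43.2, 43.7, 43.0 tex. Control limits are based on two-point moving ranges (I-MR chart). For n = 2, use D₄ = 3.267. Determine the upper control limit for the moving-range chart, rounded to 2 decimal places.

2.89

Moving ranges: 0.8, 0.0, 0.5, 0.5, 0.2, 0.6, 1.7, 2.5, 2.5, 0.8, 0.2, 0.5, 0.7; M̄R̄ = 11.5000 / 13 = 0.8846
UCL_MR = D₄·M̄R̄ = 3.267 × 0.8846 = 2.8900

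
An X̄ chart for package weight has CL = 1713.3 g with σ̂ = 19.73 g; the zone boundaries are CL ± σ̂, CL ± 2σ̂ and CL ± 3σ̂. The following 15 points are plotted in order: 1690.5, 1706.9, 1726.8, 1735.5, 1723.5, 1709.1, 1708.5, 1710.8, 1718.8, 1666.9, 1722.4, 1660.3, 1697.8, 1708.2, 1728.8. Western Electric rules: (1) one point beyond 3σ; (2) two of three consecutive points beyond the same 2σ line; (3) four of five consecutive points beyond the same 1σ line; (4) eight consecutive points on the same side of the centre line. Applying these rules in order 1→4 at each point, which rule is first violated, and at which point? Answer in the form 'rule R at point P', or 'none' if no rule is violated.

rule 2 at point 12

Zone of each point (C = within 1σ̂, B = 1σ̂–2σ̂, A = 2σ̂–3σ̂, * = beyond 3σ̂; sign = side of CL): 1:-B, 2:-C, 3:+C, 4:+B, 5:+C, 6:-C, 7:-C, 8:-C, 9:+C, 10:-A, 11:+C, 12:-A, 13:-C, 14:-C, 15:+C
Rule 2 (two of three consecutive points beyond the same 2σ limit) is satisfied at point 12.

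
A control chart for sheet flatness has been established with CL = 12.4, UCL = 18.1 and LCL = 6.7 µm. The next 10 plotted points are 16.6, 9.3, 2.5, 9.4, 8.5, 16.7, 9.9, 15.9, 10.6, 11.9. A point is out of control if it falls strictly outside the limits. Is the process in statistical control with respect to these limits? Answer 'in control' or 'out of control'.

out of control

Compare each point to [6.7, 18.1]: sample 3 = 2.5 < LCL.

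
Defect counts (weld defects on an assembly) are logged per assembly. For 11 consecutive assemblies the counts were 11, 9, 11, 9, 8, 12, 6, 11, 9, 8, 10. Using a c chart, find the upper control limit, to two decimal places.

c̄ = (11 + 9 + 11 + 9 + 8 + 12 + 6 + 11 + 9 + 8 + 10) / 11 = 104 / 11 = 9.4545
UCL = c̄ + 3√c̄ = 9.4545 + 3 × √9.4545 = 9.4545 + 3 × 3.0748 = 18.6790

18.68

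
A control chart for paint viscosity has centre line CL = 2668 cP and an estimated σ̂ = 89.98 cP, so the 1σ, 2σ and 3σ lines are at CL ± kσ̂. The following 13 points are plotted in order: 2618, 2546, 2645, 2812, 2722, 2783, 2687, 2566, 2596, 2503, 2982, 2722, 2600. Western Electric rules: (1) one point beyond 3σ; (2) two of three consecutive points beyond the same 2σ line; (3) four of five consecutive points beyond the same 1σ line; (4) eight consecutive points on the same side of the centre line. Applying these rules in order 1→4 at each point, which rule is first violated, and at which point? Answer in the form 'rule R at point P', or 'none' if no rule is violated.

Zone of each point (C = within 1σ̂, B = 1σ̂–2σ̂, A = 2σ̂–3σ̂, * = beyond 3σ̂; sign = side of CL): 1:-C, 2:-B, 3:-C, 4:+B, 5:+C, 6:+B, 7:+C, 8:-B, 9:-C, 10:-B, 11:+*, 12:+C, 13:-C
Rule 1 (one point beyond the 3σ limits) is satisfied at point 11.

rule 1 at point 11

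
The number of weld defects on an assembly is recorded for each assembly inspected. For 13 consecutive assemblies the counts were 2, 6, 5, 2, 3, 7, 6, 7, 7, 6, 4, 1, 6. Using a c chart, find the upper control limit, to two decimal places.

11.32

c̄ = (2 + 6 + 5 + 2 + 3 + 7 + 6 + 7 + 7 + 6 + 4 + 1 + 6) / 13 = 62 / 13 = 4.7692
UCL = c̄ + 3√c̄ = 4.7692 + 3 × √4.7692 = 4.7692 + 3 × 2.1839 = 11.3208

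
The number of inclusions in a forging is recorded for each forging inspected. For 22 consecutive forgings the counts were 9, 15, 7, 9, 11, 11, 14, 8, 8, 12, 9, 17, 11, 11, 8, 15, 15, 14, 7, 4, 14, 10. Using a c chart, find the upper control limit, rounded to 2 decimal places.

c̄ = (9 + 15 + 7 + 9 + 11 + 11 + 14 + 8 + 8 + 12 + 9 + 17 + 11 + 11 + 8 + 15 + 15 + 14 + 7 + 4 + 14 + 10) / 22 = 239 / 22 = 10.8636
UCL = c̄ + 3√c̄ = 10.8636 + 3 × √10.8636 = 10.8636 + 3 × 3.2960 = 20.7516

20.75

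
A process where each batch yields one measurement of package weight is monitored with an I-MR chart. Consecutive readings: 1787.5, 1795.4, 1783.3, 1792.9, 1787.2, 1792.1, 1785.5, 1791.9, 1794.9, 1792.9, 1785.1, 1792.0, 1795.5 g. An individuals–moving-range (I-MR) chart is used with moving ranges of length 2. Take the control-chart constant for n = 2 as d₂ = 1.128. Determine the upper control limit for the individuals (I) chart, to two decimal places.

X̄ = (1787.5 + 1795.4 + 1783.3 + 1792.9 + 1787.2 + 1792.1 + 1785.5 + 1791.9 + 1794.9 + 1792.9 + 1785.1 + 1792.0 + 1795.5) / 13 = 1790.4769
Moving ranges: 7.9, 12.1, 9.6, 5.7, 4.9, 6.6, 6.4, 3.0, 2.0, 7.8, 6.9, 3.5; M̄R̄ = 76.4000 / 12 = 6.3667
UCL = X̄ + 3·M̄R̄/d₂ = 1790.4769 + 3 × 6.3667 / 1.128 = 1807.4095

1807.41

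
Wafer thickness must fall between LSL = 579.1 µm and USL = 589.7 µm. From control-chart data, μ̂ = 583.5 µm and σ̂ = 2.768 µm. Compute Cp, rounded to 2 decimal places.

Cp = (USL − LSL) / (6σ̂) = (589.7 − 579.1) / (6 × 2.768) = 10.6000 / 16.6080 = 0.6382

0.64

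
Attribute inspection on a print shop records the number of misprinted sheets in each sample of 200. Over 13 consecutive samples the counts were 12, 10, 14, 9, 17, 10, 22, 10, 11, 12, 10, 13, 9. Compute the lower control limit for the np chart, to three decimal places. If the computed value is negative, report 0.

p̄ = Σdᵢ / (k·n) = 159 / (13 × 200) = 0.06115
LCL = np̄ − 3·√(np̄(1−p̄)) = 12.2308 − 3 × 3.3886 = 2.0649

2.065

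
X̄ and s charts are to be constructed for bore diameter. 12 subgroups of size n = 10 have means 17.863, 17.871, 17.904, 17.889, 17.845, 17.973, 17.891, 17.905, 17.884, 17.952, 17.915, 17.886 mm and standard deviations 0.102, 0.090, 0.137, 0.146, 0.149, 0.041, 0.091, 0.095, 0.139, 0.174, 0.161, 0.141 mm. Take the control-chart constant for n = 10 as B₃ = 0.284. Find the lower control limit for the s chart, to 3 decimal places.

0.035

s̄ = (0.102 + 0.090 + 0.137 + 0.146 + 0.149 + 0.041 + 0.091 + 0.095 + 0.139 + 0.174 + 0.161 + 0.141) / 12 = 0.1222
LCL_s = B₃·s̄ = 0.284 × 0.1222 = 0.0347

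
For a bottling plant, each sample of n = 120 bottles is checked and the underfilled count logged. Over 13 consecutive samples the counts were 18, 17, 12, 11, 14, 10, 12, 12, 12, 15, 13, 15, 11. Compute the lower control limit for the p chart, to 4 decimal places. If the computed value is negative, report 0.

p̄ = Σdᵢ / (k·n) = 172 / (13 × 120) = 0.11026
LCL = p̄ − 3·√(p̄(1−p̄)/n) = 0.11026 − 3 × 0.02859 = 0.02448

0.0245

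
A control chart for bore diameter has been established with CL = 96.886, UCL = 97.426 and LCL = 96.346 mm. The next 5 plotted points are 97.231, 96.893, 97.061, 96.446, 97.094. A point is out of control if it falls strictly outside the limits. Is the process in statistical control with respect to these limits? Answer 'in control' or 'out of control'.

in control

All 5 points lie within [96.346, 97.426].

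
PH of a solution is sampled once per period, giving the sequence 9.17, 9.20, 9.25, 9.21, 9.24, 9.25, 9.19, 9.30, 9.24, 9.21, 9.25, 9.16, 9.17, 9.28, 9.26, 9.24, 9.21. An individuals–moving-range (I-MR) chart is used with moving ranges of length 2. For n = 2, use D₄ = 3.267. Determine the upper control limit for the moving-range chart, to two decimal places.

Moving ranges: 0.03, 0.05, 0.04, 0.03, 0.01, 0.06, 0.11, 0.06, 0.03, 0.04, 0.09, 0.01, 0.11, 0.02, 0.02, 0.03; M̄R̄ = 0.7400 / 16 = 0.0462
UCL_MR = D₄·M̄R̄ = 3.267 × 0.0462 = 0.1511

0.15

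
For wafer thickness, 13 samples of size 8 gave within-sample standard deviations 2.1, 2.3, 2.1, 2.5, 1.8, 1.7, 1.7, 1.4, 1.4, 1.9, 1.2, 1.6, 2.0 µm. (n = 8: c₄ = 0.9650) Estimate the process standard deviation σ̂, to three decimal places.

1.889

s̄ = (2.1 + 2.3 + 2.1 + 2.5 + 1.8 + 1.7 + 1.7 + 1.4 + 1.4 + 1.9 + 1.2 + 1.6 + 2.0) / 13 = 1.8231
σ̂ = s̄ / c₄ = 1.8231 / 0.9650 = 1.8892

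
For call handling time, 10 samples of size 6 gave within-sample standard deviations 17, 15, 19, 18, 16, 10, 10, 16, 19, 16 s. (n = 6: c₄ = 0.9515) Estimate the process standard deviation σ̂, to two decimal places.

s̄ = (17 + 15 + 19 + 18 + 16 + 10 + 10 + 16 + 19 + 16) / 10 = 15.6000
σ̂ = s̄ / c₄ = 15.6000 / 0.9515 = 16.3952

16.40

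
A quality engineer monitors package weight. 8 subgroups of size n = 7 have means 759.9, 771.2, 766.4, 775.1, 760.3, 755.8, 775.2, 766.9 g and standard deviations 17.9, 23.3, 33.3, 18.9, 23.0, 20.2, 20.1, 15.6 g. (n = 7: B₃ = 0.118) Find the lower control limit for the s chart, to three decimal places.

s̄ = (17.9 + 23.3 + 33.3 + 18.9 + 23.0 + 20.2 + 20.1 + 15.6) / 8 = 21.5375
LCL_s = B₃·s̄ = 0.118 × 21.5375 = 2.5414

2.541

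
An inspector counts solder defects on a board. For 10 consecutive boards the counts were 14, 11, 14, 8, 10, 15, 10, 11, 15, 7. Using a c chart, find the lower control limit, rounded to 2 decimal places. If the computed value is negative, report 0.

c̄ = (14 + 11 + 14 + 8 + 10 + 15 + 10 + 11 + 15 + 7) / 10 = 115 / 10 = 11.5000
LCL = c̄ − 3√c̄ = 11.5000 − 3 × 3.3912 = 1.3265

1.33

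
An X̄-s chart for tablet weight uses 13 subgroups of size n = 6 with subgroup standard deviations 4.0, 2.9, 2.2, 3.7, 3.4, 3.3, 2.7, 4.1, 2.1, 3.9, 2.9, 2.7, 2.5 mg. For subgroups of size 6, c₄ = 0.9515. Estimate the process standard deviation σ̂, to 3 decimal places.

3.266

s̄ = (4.0 + 2.9 + 2.2 + 3.7 + 3.4 + 3.3 + 2.7 + 4.1 + 2.1 + 3.9 + 2.9 + 2.7 + 2.5) / 13 = 3.1077
σ̂ = s̄ / c₄ = 3.1077 / 0.9515 = 3.2661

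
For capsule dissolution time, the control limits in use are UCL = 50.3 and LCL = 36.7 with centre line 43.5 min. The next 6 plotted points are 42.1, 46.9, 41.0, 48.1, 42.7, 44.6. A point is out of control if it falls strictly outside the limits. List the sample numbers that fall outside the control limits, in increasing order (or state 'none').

none

All 6 points lie within [36.7, 50.3].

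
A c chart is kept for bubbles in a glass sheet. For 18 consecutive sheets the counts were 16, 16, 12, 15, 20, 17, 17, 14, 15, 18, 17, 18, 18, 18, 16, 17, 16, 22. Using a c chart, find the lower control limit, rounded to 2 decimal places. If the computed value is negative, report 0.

c̄ = (16 + 16 + 12 + 15 + 20 + 17 + 17 + 14 + 15 + 18 + 17 + 18 + 18 + 18 + 16 + 17 + 16 + 22) / 18 = 302 / 18 = 16.7778
LCL = c̄ − 3√c̄ = 16.7778 − 3 × 4.0961 = 4.4896

4.49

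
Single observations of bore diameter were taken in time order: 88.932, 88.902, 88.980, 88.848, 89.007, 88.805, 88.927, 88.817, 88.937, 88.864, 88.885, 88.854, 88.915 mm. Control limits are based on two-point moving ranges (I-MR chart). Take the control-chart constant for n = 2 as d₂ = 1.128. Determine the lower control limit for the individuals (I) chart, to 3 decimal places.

X̄ = (88.932 + 88.902 + 88.980 + 88.848 + 89.007 + 88.805 + 88.927 + 88.817 + 88.937 + 88.864 + 88.885 + 88.854 + 88.915) / 13 = 88.8979
Moving ranges: 0.030, 0.078, 0.132, 0.159, 0.202, 0.122, 0.110, 0.120, 0.073, 0.021, 0.031, 0.061; M̄R̄ = 1.1390 / 12 = 0.0949
LCL = X̄ − 3·M̄R̄/d₂ = 88.8979 − 3 × 0.0949 / 1.128 = 88.6455

88.645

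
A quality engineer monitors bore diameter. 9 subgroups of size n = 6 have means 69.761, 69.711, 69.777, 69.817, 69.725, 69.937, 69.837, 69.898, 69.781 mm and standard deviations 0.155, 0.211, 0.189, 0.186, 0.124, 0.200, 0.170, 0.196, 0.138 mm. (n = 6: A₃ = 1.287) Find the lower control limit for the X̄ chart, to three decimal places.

X̄̄ = (69.761 + 69.711 + 69.777 + 69.817 + 69.725 + 69.937 + 69.837 + 69.898 + 69.781) / 9 = 69.8049
s̄ = (0.155 + 0.211 + 0.189 + 0.186 + 0.124 + 0.200 + 0.170 + 0.196 + 0.138) / 9 = 0.1743
LCL = X̄̄ − A₃·s̄ = 69.8049 − 1.287 × 0.1743 = 69.5805

69.581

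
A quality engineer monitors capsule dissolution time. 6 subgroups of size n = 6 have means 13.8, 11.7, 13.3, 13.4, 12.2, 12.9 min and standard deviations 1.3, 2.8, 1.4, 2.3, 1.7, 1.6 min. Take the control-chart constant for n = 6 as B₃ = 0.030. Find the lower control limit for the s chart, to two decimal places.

s̄ = (1.3 + 2.8 + 1.4 + 2.3 + 1.7 + 1.6) / 6 = 1.8500
LCL_s = B₃·s̄ = 0.030 × 1.8500 = 0.0555

0.06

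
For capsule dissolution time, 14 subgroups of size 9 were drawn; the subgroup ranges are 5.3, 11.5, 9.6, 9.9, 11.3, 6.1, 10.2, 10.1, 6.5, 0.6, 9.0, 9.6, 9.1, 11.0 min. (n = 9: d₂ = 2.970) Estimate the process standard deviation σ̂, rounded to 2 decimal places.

R̄ = (5.3 + 11.5 + 9.6 + 9.9 + 11.3 + 6.1 + 10.2 + 10.1 + 6.5 + 0.6 + 9.0 + 9.6 + 9.1 + 11.0) / 14 = 8.5571
σ̂ = R̄ / d₂ = 8.5571 / 2.970 = 2.8812

2.88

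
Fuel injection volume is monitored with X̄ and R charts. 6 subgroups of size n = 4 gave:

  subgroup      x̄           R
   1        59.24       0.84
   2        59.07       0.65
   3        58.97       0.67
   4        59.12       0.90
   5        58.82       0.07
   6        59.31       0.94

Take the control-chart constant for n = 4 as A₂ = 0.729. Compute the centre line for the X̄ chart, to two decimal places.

X̄̄ = (59.24 + 59.07 + 58.97 + 59.12 + 58.82 + 59.31) / 6 = 354.5300 / 6 = 59.0883
CL = X̄̄ = 59.0883

59.09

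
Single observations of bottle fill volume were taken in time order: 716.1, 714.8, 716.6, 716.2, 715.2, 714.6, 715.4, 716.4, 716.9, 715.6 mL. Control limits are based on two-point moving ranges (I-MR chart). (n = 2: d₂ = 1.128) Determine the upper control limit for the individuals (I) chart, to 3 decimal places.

718.351

X̄ = (716.1 + 714.8 + 716.6 + 716.2 + 715.2 + 714.6 + 715.4 + 716.4 + 716.9 + 715.6) / 10 = 715.7800
Moving ranges: 1.3, 1.8, 0.4, 1.0, 0.6, 0.8, 1.0, 0.5, 1.3; M̄R̄ = 8.7000 / 9 = 0.9667
UCL = X̄ + 3·M̄R̄/d₂ = 715.7800 + 3 × 0.9667 / 1.128 = 718.3509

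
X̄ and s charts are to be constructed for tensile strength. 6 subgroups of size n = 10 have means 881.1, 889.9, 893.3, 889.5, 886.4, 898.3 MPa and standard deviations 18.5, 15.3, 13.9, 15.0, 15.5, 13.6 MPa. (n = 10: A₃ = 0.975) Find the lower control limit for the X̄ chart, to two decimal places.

874.83

X̄̄ = (881.1 + 889.9 + 893.3 + 889.5 + 886.4 + 898.3) / 6 = 889.7500
s̄ = (18.5 + 15.3 + 13.9 + 15.0 + 15.5 + 13.6) / 6 = 15.3000
LCL = X̄̄ − A₃·s̄ = 889.7500 − 0.975 × 15.3000 = 874.8325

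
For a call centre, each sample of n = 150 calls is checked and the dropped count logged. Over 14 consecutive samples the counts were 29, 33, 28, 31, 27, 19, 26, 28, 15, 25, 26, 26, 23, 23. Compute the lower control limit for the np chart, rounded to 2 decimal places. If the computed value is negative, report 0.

p̄ = Σdᵢ / (k·n) = 359 / (14 × 150) = 0.17095
LCL = np̄ − 3·√(np̄(1−p̄)) = 25.6429 − 3 × 4.6108 = 11.8106

11.81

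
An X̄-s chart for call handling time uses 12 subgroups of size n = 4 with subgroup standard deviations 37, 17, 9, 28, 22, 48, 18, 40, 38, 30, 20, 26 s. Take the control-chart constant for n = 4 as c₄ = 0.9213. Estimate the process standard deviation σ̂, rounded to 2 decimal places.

s̄ = (37 + 17 + 9 + 28 + 22 + 48 + 18 + 40 + 38 + 30 + 20 + 26) / 12 = 27.7500
σ̂ = s̄ / c₄ = 27.7500 / 0.9213 = 30.1205

30.12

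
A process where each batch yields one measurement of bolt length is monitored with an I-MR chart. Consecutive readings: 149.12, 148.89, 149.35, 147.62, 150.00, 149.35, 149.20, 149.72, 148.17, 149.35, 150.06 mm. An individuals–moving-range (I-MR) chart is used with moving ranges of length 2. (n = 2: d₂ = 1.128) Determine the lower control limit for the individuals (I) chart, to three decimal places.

X̄ = (149.12 + 148.89 + 149.35 + 147.62 + 150.00 + 149.35 + 149.20 + 149.72 + 148.17 + 149.35 + 150.06) / 11 = 149.1664
Moving ranges: 0.23, 0.46, 1.73, 2.38, 0.65, 0.15, 0.52, 1.55, 1.18, 0.71; M̄R̄ = 9.5600 / 10 = 0.9560
LCL = X̄ − 3·M̄R̄/d₂ = 149.1664 − 3 × 0.9560 / 1.128 = 146.6238

146.624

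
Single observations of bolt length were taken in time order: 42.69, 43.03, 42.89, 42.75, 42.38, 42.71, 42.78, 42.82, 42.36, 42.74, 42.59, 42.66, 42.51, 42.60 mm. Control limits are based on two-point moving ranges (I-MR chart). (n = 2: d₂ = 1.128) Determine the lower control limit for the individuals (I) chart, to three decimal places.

X̄ = (42.69 + 43.03 + 42.89 + 42.75 + 42.38 + 42.71 + 42.78 + 42.82 + 42.36 + 42.74 + 42.59 + 42.66 + 42.51 + 42.60) / 14 = 42.6793
Moving ranges: 0.34, 0.14, 0.14, 0.37, 0.33, 0.07, 0.04, 0.46, 0.38, 0.15, 0.07, 0.15, 0.09; M̄R̄ = 2.7300 / 13 = 0.2100
LCL = X̄ − 3·M̄R̄/d₂ = 42.6793 − 3 × 0.2100 / 1.128 = 42.1208

42.121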